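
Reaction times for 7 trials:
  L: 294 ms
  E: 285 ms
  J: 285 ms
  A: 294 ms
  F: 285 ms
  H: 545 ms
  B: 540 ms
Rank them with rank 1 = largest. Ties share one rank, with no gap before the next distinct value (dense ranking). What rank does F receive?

Sorted (descending): 545, 540, 294, 294, 285, 285, 285
The 2 values of 294 share dense rank 3.
The 3 values of 285 share dense rank 4.
Remaining distinct values take the next consecutive integers.
F has value 285 ms → rank 4.

4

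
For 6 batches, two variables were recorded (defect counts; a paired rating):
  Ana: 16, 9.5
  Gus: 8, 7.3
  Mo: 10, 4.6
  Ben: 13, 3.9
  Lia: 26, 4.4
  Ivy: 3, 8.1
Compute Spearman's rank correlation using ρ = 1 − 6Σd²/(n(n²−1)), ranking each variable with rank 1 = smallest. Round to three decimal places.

-0.314

Ranks of variable 1: 5, 2, 3, 4, 6, 1
Ranks of variable 2: 6, 4, 3, 1, 2, 5
d = r₁ − r₂: -1, -2, 0, 3, 4, -4
d²: 1, 4, 0, 9, 16, 16; Σd² = 46
ρ = 1 − 6·46/(6·35) = 1 − 276/210 = -0.314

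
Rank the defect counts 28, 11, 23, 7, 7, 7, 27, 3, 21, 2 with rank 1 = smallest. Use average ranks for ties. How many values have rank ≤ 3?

Sorted (ascending): 2, 3, 7, 7, 7, 11, 21, 23, 27, 28
The 3 values of 7 occupy positions 3–5 → average rank 4.
Ranks ≤ 3: {1, 2} → 2 values.

2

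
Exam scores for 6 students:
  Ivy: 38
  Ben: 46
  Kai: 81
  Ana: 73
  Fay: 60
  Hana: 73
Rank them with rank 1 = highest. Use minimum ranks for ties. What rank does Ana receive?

Sorted (descending): 81, 73, 73, 60, 46, 38
The 2 values of 73 occupy positions 2–3 → each gets rank 2.
Ana has value 73 → rank 2.

2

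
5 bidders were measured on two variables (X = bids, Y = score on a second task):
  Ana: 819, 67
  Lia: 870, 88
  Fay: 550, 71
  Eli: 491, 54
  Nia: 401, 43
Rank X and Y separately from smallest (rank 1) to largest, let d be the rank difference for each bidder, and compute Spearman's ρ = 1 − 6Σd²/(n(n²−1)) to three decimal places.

Ranks of variable 1: 4, 5, 3, 2, 1
Ranks of variable 2: 3, 5, 4, 2, 1
d = r₁ − r₂: 1, 0, -1, 0, 0
d²: 1, 0, 1, 0, 0; Σd² = 2
ρ = 1 − 6·2/(5·24) = 1 − 12/120 = 0.900

0.900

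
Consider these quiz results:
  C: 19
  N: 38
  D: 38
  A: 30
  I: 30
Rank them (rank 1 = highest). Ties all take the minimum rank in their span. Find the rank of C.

Sorted (descending): 38, 38, 30, 30, 19
The 2 values of 38 occupy positions 1–2 → each gets rank 1.
The 2 values of 30 occupy positions 3–4 → each gets rank 3.
C has value 19 → rank 5.

5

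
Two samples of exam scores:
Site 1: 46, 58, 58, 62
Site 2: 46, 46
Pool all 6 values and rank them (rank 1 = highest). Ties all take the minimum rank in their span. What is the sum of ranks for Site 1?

Sorted (descending): 62, 58, 58, 46, 46, 46
The 2 values of 58 occupy positions 2–3 → each gets rank 2.
The 3 values of 46 occupy positions 4–6 → each gets rank 4.
Site 1 values → pooled ranks: 46→4, 58→2, 58→2, 62→1
Rank sum = 4 + 2 + 2 + 1 = 9

9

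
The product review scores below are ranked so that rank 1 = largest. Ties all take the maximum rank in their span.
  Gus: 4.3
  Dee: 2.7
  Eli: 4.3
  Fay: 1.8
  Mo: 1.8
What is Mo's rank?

Sorted (descending): 4.3, 4.3, 2.7, 1.8, 1.8
The 2 values of 4.3 occupy positions 1–2 → each gets rank 2.
The 2 values of 1.8 occupy positions 4–5 → each gets rank 5.
Mo has value 1.8 → rank 5.

5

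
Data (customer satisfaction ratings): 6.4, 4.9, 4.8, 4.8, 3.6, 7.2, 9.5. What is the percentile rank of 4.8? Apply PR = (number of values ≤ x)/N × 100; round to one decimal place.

42.9

N = 7.
Strictly below 4.8: 1. Equal to 4.8: 2.
PR = 3/7 × 100 = 42.9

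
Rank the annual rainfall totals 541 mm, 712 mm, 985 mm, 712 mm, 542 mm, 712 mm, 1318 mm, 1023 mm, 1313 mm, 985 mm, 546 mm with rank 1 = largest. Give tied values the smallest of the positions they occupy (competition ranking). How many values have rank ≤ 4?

Sorted (descending): 1318, 1313, 1023, 985, 985, 712, 712, 712, 546, 542, 541
The 2 values of 985 occupy positions 4–5 → each gets rank 4.
The 3 values of 712 occupy positions 6–8 → each gets rank 6.
Ranks ≤ 4: {1, 2, 3, 4, 4} → 5 values.

5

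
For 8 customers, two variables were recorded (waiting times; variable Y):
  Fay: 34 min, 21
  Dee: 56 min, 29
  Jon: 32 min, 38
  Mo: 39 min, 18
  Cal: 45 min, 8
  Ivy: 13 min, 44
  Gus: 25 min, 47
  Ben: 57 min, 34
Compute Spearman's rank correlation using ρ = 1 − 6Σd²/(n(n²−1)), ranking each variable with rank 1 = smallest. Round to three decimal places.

-0.595

Ranks of variable 1: 4, 7, 3, 5, 6, 1, 2, 8
Ranks of variable 2: 3, 4, 6, 2, 1, 7, 8, 5
d = r₁ − r₂: 1, 3, -3, 3, 5, -6, -6, 3
d²: 1, 9, 9, 9, 25, 36, 36, 9; Σd² = 134
ρ = 1 − 6·134/(8·63) = 1 − 804/504 = -0.595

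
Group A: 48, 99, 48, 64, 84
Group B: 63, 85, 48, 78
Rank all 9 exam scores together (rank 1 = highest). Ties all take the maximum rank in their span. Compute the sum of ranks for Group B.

21

Sorted (descending): 99, 85, 84, 78, 64, 63, 48, 48, 48
The 3 values of 48 occupy positions 7–9 → each gets rank 9.
Group B values → pooled ranks: 63→6, 85→2, 48→9, 78→4
Rank sum = 6 + 2 + 9 + 4 = 21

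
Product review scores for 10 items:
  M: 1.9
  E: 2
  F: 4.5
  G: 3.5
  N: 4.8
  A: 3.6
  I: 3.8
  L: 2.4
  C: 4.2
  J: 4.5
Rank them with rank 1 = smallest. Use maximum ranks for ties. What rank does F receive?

Sorted (ascending): 1.9, 2, 2.4, 3.5, 3.6, 3.8, 4.2, 4.5, 4.5, 4.8
The 2 values of 4.5 occupy positions 8–9 → each gets rank 9.
F has value 4.5 → rank 9.

9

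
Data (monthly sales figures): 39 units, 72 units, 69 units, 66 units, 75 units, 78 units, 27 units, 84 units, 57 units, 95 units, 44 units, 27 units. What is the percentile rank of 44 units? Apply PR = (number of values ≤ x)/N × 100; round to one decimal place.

33.3

N = 12.
Strictly below 44: 3. Equal to 44: 1.
PR = 4/12 × 100 = 33.3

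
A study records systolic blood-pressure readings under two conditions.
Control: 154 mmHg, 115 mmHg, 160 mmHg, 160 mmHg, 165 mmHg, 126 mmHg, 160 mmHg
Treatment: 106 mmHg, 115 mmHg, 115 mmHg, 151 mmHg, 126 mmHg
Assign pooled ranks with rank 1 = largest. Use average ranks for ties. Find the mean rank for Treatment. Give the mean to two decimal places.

Sorted (descending): 165, 160, 160, 160, 154, 151, 126, 126, 115, 115, 115, 106
The 3 values of 160 occupy positions 2–4 → average rank 3.
The 2 values of 126 occupy positions 7–8 → average rank (7+8)/2 = 7.5.
The 3 values of 115 occupy positions 9–11 → average rank 10.
Treatment values → pooled ranks: 106→12, 115→10, 115→10, 151→6, 126→7.5
Mean rank = (12 + 10 + 10 + 6 + 7.5) / 5 = 9.10

9.10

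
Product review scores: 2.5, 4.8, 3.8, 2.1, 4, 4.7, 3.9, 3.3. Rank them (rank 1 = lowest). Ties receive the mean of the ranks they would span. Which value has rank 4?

3.8

Sorted (ascending): 2.1, 2.5, 3.3, 3.8, 3.9, 4, 4.7, 4.8
No ties — each value takes its position as its rank.
Rank 4 → value 3.8.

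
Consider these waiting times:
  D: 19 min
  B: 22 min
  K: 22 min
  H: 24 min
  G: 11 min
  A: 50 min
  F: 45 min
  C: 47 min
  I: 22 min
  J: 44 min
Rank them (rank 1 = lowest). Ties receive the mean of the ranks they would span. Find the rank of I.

4

Sorted (ascending): 11, 19, 22, 22, 22, 24, 44, 45, 47, 50
The 3 values of 22 occupy positions 3–5 → average rank 4.
I has value 22 min → rank 4.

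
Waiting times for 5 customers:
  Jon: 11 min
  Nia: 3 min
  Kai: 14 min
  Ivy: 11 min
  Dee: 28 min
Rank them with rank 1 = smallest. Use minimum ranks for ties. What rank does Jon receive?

2

Sorted (ascending): 3, 11, 11, 14, 28
The 2 values of 11 occupy positions 2–3 → each gets rank 2.
Jon has value 11 min → rank 2.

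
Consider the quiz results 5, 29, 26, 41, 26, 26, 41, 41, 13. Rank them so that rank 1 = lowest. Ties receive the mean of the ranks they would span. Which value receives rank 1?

Sorted (ascending): 5, 13, 26, 26, 26, 29, 41, 41, 41
The 3 values of 26 occupy positions 3–5 → average rank 4.
The 3 values of 41 occupy positions 7–9 → average rank 8.
Rank 1 → value 5.

5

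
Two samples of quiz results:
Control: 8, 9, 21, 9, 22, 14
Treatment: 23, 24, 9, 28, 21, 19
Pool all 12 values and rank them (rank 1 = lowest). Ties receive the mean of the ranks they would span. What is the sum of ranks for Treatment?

Sorted (ascending): 8, 9, 9, 9, 14, 19, 21, 21, 22, 23, 24, 28
The 3 values of 9 occupy positions 2–4 → average rank 3.
The 2 values of 21 occupy positions 7–8 → average rank (7+8)/2 = 7.5.
Treatment values → pooled ranks: 23→10, 24→11, 9→3, 28→12, 21→7.5, 19→6
Rank sum = 10 + 11 + 3 + 12 + 7.5 + 6 = 49.5

49.5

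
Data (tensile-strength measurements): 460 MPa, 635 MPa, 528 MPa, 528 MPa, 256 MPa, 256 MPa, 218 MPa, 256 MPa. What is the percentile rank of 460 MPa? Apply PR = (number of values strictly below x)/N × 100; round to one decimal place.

N = 8.
Strictly below 460: 4. Equal to 460: 1.
PR = 4/8 × 100 = 50.0

50.0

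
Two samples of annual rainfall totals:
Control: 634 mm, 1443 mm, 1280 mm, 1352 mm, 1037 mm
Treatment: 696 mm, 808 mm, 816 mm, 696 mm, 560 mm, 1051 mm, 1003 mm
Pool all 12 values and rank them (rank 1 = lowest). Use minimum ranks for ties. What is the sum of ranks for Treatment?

34

Sorted (ascending): 560, 634, 696, 696, 808, 816, 1003, 1037, 1051, 1280, 1352, 1443
The 2 values of 696 occupy positions 3–4 → each gets rank 3.
Treatment values → pooled ranks: 696→3, 808→5, 816→6, 696→3, 560→1, 1051→9, 1003→7
Rank sum = 3 + 5 + 6 + 3 + 1 + 9 + 7 = 34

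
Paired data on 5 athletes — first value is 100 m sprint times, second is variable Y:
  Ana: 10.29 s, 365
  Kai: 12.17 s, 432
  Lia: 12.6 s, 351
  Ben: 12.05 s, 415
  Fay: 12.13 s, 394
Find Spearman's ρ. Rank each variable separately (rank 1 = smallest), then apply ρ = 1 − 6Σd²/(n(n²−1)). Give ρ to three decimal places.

Ranks of variable 1: 1, 4, 5, 2, 3
Ranks of variable 2: 2, 5, 1, 4, 3
d = r₁ − r₂: -1, -1, 4, -2, 0
d²: 1, 1, 16, 4, 0; Σd² = 22
ρ = 1 − 6·22/(5·24) = 1 − 132/120 = -0.100

-0.100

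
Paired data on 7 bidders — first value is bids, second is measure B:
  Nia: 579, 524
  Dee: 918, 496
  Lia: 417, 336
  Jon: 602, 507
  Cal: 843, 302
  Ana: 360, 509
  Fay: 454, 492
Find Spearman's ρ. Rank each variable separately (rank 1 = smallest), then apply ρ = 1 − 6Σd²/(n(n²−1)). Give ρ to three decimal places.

Ranks of variable 1: 4, 7, 2, 5, 6, 1, 3
Ranks of variable 2: 7, 4, 2, 5, 1, 6, 3
d = r₁ − r₂: -3, 3, 0, 0, 5, -5, 0
d²: 9, 9, 0, 0, 25, 25, 0; Σd² = 68
ρ = 1 − 6·68/(7·48) = 1 − 408/336 = -0.214

-0.214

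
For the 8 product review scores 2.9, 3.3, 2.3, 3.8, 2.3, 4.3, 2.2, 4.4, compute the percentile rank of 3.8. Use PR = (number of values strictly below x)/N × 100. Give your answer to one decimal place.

62.5

N = 8.
Strictly below 3.8: 5. Equal to 3.8: 1.
PR = 5/8 × 100 = 62.5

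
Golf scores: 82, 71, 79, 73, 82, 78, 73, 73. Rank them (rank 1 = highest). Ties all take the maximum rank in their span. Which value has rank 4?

Sorted (descending): 82, 82, 79, 78, 73, 73, 73, 71
The 2 values of 82 occupy positions 1–2 → each gets rank 2.
The 3 values of 73 occupy positions 5–7 → each gets rank 7.
Rank 4 → value 78.

78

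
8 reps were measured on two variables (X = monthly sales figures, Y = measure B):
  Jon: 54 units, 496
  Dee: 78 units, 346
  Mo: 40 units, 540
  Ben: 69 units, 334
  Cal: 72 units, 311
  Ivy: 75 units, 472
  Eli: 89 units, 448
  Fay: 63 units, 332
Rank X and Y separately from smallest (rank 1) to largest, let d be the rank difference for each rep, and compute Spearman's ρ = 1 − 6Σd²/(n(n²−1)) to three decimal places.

-0.310

Ranks of variable 1: 2, 7, 1, 4, 5, 6, 8, 3
Ranks of variable 2: 7, 4, 8, 3, 1, 6, 5, 2
d = r₁ − r₂: -5, 3, -7, 1, 4, 0, 3, 1
d²: 25, 9, 49, 1, 16, 0, 9, 1; Σd² = 110
ρ = 1 − 6·110/(8·63) = 1 − 660/504 = -0.310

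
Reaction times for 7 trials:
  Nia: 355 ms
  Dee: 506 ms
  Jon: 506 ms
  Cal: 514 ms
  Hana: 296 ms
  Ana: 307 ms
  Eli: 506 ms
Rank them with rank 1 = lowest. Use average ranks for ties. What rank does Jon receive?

5

Sorted (ascending): 296, 307, 355, 506, 506, 506, 514
The 3 values of 506 occupy positions 4–6 → average rank 5.
Jon has value 506 ms → rank 5.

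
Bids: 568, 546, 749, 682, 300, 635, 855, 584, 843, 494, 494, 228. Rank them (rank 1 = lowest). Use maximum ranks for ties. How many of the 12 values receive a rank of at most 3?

Sorted (ascending): 228, 300, 494, 494, 546, 568, 584, 635, 682, 749, 843, 855
The 2 values of 494 occupy positions 3–4 → each gets rank 4.
Ranks ≤ 3: {1, 2} → 2 values.

2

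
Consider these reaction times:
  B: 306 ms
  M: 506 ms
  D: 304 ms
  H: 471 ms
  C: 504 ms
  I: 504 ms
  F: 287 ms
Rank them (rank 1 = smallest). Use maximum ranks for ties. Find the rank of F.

1

Sorted (ascending): 287, 304, 306, 471, 504, 504, 506
The 2 values of 504 occupy positions 5–6 → each gets rank 6.
F has value 287 ms → rank 1.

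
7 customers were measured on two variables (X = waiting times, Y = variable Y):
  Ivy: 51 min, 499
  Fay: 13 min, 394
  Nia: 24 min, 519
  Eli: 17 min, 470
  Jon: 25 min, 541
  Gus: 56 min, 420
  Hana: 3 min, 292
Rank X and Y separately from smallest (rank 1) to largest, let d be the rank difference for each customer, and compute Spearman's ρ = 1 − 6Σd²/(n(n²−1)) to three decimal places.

0.536

Ranks of variable 1: 6, 2, 4, 3, 5, 7, 1
Ranks of variable 2: 5, 2, 6, 4, 7, 3, 1
d = r₁ − r₂: 1, 0, -2, -1, -2, 4, 0
d²: 1, 0, 4, 1, 4, 16, 0; Σd² = 26
ρ = 1 − 6·26/(7·48) = 1 − 156/336 = 0.536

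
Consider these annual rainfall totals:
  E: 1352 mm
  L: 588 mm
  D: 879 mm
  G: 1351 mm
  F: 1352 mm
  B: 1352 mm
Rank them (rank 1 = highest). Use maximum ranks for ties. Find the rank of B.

3

Sorted (descending): 1352, 1352, 1352, 1351, 879, 588
The 3 values of 1352 occupy positions 1–3 → each gets rank 3.
B has value 1352 mm → rank 3.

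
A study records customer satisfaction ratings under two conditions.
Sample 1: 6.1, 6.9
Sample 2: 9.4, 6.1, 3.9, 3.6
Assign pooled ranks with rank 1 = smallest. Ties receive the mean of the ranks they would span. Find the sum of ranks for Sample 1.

Sorted (ascending): 3.6, 3.9, 6.1, 6.1, 6.9, 9.4
The 2 values of 6.1 occupy positions 3–4 → average rank (3+4)/2 = 3.5.
Sample 1 values → pooled ranks: 6.1→3.5, 6.9→5
Rank sum = 3.5 + 5 = 8.5

8.5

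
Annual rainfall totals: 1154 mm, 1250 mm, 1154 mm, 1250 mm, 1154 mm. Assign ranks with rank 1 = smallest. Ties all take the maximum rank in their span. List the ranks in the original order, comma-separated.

3, 5, 3, 5, 3

Sorted (ascending): 1154, 1154, 1154, 1250, 1250
The 3 values of 1154 occupy positions 1–3 → each gets rank 3.
The 2 values of 1250 occupy positions 4–5 → each gets rank 5.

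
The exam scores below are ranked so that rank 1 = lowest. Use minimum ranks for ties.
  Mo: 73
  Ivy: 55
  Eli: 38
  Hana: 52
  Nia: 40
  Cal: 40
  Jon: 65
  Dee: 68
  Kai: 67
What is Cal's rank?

Sorted (ascending): 38, 40, 40, 52, 55, 65, 67, 68, 73
The 2 values of 40 occupy positions 2–3 → each gets rank 2.
Cal has value 40 → rank 2.

2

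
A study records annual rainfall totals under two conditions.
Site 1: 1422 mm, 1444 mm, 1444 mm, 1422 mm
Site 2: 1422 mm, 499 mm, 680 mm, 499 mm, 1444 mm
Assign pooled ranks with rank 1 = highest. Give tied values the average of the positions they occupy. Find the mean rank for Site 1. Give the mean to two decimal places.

Sorted (descending): 1444, 1444, 1444, 1422, 1422, 1422, 680, 499, 499
The 3 values of 1444 occupy positions 1–3 → average rank 2.
The 3 values of 1422 occupy positions 4–6 → average rank 5.
The 2 values of 499 occupy positions 8–9 → average rank (8+9)/2 = 8.5.
Site 1 values → pooled ranks: 1422→5, 1444→2, 1444→2, 1422→5
Mean rank = (5 + 2 + 2 + 5) / 4 = 3.50

3.50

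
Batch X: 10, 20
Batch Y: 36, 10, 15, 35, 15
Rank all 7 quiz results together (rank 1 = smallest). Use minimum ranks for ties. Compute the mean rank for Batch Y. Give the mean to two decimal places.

Sorted (ascending): 10, 10, 15, 15, 20, 35, 36
The 2 values of 10 occupy positions 1–2 → each gets rank 1.
The 2 values of 15 occupy positions 3–4 → each gets rank 3.
Batch Y values → pooled ranks: 36→7, 10→1, 15→3, 35→6, 15→3
Mean rank = (7 + 1 + 3 + 6 + 3) / 5 = 4.00

4.00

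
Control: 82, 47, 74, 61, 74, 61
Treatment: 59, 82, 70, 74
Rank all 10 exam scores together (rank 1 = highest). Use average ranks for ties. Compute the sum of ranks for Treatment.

20.5

Sorted (descending): 82, 82, 74, 74, 74, 70, 61, 61, 59, 47
The 2 values of 82 occupy positions 1–2 → average rank (1+2)/2 = 1.5.
The 3 values of 74 occupy positions 3–5 → average rank 4.
The 2 values of 61 occupy positions 7–8 → average rank (7+8)/2 = 7.5.
Treatment values → pooled ranks: 59→9, 82→1.5, 70→6, 74→4
Rank sum = 9 + 1.5 + 6 + 4 = 20.5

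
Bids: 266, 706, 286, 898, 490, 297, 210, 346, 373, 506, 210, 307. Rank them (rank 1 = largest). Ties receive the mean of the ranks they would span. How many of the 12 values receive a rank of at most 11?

10

Sorted (descending): 898, 706, 506, 490, 373, 346, 307, 297, 286, 266, 210, 210
The 2 values of 210 occupy positions 11–12 → average rank (11+12)/2 = 11.5.
Ranks ≤ 11: {1, 2, 3, 4, 5, 6, 7, 8, 9, 10} → 10 values.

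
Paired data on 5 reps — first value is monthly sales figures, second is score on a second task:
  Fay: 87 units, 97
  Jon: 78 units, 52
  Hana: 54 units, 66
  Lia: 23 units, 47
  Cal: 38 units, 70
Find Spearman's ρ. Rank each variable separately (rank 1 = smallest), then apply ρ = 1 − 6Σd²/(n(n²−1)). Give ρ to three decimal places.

0.600

Ranks of variable 1: 5, 4, 3, 1, 2
Ranks of variable 2: 5, 2, 3, 1, 4
d = r₁ − r₂: 0, 2, 0, 0, -2
d²: 0, 4, 0, 0, 4; Σd² = 8
ρ = 1 − 6·8/(5·24) = 1 − 48/120 = 0.600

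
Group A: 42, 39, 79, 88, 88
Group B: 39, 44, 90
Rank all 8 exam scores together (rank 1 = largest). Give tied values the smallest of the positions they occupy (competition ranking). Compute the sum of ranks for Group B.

13

Sorted (descending): 90, 88, 88, 79, 44, 42, 39, 39
The 2 values of 88 occupy positions 2–3 → each gets rank 2.
The 2 values of 39 occupy positions 7–8 → each gets rank 7.
Group B values → pooled ranks: 39→7, 44→5, 90→1
Rank sum = 7 + 5 + 1 = 13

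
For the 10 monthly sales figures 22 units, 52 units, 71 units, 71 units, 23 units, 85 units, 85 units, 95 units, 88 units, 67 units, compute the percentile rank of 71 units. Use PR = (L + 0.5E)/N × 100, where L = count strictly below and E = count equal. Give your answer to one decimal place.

N = 10.
Strictly below 71: 4. Equal to 71: 2.
PR = (4 + 0.5·2)/10 × 100 = 50.0

50.0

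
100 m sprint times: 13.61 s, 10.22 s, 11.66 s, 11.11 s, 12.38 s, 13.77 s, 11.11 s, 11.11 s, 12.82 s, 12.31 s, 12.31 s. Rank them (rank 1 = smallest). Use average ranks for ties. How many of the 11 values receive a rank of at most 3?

4

Sorted (ascending): 10.22, 11.11, 11.11, 11.11, 11.66, 12.31, 12.31, 12.38, 12.82, 13.61, 13.77
The 3 values of 11.11 occupy positions 2–4 → average rank 3.
The 2 values of 12.31 occupy positions 6–7 → average rank (6+7)/2 = 6.5.
Ranks ≤ 3: {1, 3, 3, 3} → 4 values.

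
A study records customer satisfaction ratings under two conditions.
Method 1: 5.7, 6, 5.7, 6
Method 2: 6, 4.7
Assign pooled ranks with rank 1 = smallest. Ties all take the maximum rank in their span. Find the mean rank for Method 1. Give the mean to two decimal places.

Sorted (ascending): 4.7, 5.7, 5.7, 6, 6, 6
The 2 values of 5.7 occupy positions 2–3 → each gets rank 3.
The 3 values of 6 occupy positions 4–6 → each gets rank 6.
Method 1 values → pooled ranks: 5.7→3, 6→6, 5.7→3, 6→6
Mean rank = (3 + 6 + 3 + 6) / 4 = 4.50

4.50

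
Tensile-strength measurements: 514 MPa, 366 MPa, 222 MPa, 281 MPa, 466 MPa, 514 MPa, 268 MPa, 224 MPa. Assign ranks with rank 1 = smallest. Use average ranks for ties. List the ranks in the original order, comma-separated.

7.5, 5, 1, 4, 6, 7.5, 3, 2

Sorted (ascending): 222, 224, 268, 281, 366, 466, 514, 514
The 2 values of 514 occupy positions 7–8 → average rank (7+8)/2 = 7.5.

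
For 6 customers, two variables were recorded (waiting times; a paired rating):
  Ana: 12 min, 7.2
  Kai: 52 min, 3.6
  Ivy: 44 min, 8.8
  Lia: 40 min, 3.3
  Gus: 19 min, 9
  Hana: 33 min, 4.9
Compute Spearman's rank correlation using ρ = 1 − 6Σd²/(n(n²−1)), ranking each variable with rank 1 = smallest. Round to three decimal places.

-0.429

Ranks of variable 1: 1, 6, 5, 4, 2, 3
Ranks of variable 2: 4, 2, 5, 1, 6, 3
d = r₁ − r₂: -3, 4, 0, 3, -4, 0
d²: 9, 16, 0, 9, 16, 0; Σd² = 50
ρ = 1 − 6·50/(6·35) = 1 − 300/210 = -0.429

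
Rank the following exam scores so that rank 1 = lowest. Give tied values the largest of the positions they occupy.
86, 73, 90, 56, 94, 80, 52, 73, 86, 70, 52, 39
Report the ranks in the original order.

10, 7, 11, 4, 12, 8, 3, 7, 10, 5, 3, 1

Sorted (ascending): 39, 52, 52, 56, 70, 73, 73, 80, 86, 86, 90, 94
The 2 values of 52 occupy positions 2–3 → each gets rank 3.
The 2 values of 73 occupy positions 6–7 → each gets rank 7.
The 2 values of 86 occupy positions 9–10 → each gets rank 10.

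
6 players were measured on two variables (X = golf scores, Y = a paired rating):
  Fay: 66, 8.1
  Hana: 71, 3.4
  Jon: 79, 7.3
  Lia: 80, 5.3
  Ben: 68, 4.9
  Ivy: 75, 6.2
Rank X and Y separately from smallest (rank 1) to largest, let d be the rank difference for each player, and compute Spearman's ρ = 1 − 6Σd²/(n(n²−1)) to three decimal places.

-0.086

Ranks of variable 1: 1, 3, 5, 6, 2, 4
Ranks of variable 2: 6, 1, 5, 3, 2, 4
d = r₁ − r₂: -5, 2, 0, 3, 0, 0
d²: 25, 4, 0, 9, 0, 0; Σd² = 38
ρ = 1 − 6·38/(6·35) = 1 − 228/210 = -0.086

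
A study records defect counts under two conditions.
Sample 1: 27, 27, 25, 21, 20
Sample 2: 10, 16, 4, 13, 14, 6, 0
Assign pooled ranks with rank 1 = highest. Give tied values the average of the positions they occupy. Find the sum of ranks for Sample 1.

15

Sorted (descending): 27, 27, 25, 21, 20, 16, 14, 13, 10, 6, 4, 0
The 2 values of 27 occupy positions 1–2 → average rank (1+2)/2 = 1.5.
Sample 1 values → pooled ranks: 27→1.5, 27→1.5, 25→3, 21→4, 20→5
Rank sum = 1.5 + 1.5 + 3 + 4 + 5 = 15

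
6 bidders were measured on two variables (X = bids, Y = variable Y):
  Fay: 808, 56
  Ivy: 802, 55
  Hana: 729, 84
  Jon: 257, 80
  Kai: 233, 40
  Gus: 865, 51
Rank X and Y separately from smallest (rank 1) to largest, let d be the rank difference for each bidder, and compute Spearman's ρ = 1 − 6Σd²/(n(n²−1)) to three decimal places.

Ranks of variable 1: 5, 4, 3, 2, 1, 6
Ranks of variable 2: 4, 3, 6, 5, 1, 2
d = r₁ − r₂: 1, 1, -3, -3, 0, 4
d²: 1, 1, 9, 9, 0, 16; Σd² = 36
ρ = 1 − 6·36/(6·35) = 1 − 216/210 = -0.029

-0.029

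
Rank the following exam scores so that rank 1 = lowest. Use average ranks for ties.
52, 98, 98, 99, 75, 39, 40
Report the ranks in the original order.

Sorted (ascending): 39, 40, 52, 75, 98, 98, 99
The 2 values of 98 occupy positions 5–6 → average rank (5+6)/2 = 5.5.

3, 5.5, 5.5, 7, 4, 1, 2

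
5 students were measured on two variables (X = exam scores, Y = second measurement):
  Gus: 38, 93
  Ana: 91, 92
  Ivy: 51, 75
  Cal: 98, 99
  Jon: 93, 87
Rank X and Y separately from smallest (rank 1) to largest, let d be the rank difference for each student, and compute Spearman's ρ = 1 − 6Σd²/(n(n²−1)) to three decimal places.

Ranks of variable 1: 1, 3, 2, 5, 4
Ranks of variable 2: 4, 3, 1, 5, 2
d = r₁ − r₂: -3, 0, 1, 0, 2
d²: 9, 0, 1, 0, 4; Σd² = 14
ρ = 1 − 6·14/(5·24) = 1 − 84/120 = 0.300

0.300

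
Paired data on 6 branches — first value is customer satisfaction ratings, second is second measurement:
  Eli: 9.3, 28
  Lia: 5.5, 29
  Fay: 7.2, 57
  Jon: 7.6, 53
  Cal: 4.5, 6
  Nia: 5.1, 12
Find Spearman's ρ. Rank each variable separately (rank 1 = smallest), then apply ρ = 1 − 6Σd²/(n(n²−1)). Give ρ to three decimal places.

0.600

Ranks of variable 1: 6, 3, 4, 5, 1, 2
Ranks of variable 2: 3, 4, 6, 5, 1, 2
d = r₁ − r₂: 3, -1, -2, 0, 0, 0
d²: 9, 1, 4, 0, 0, 0; Σd² = 14
ρ = 1 − 6·14/(6·35) = 1 − 84/210 = 0.600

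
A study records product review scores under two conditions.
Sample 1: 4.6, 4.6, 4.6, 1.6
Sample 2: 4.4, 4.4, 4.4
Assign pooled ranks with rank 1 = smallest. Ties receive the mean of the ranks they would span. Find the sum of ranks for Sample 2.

Sorted (ascending): 1.6, 4.4, 4.4, 4.4, 4.6, 4.6, 4.6
The 3 values of 4.4 occupy positions 2–4 → average rank 3.
The 3 values of 4.6 occupy positions 5–7 → average rank 6.
Sample 2 values → pooled ranks: 4.4→3, 4.4→3, 4.4→3
Rank sum = 3 + 3 + 3 = 9

9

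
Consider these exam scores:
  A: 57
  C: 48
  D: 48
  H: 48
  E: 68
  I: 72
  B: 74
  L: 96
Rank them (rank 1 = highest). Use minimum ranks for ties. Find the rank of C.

6

Sorted (descending): 96, 74, 72, 68, 57, 48, 48, 48
The 3 values of 48 occupy positions 6–8 → each gets rank 6.
C has value 48 → rank 6.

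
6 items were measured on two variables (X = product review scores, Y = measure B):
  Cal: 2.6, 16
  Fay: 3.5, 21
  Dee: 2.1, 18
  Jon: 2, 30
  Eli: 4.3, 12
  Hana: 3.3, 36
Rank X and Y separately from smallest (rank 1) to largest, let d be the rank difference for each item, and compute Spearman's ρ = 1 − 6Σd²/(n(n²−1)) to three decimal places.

-0.371

Ranks of variable 1: 3, 5, 2, 1, 6, 4
Ranks of variable 2: 2, 4, 3, 5, 1, 6
d = r₁ − r₂: 1, 1, -1, -4, 5, -2
d²: 1, 1, 1, 16, 25, 4; Σd² = 48
ρ = 1 − 6·48/(6·35) = 1 − 288/210 = -0.371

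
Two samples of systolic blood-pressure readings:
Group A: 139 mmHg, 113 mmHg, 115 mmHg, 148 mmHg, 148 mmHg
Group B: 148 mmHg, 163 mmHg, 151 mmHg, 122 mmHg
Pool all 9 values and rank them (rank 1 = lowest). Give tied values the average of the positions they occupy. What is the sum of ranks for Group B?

26

Sorted (ascending): 113, 115, 122, 139, 148, 148, 148, 151, 163
The 3 values of 148 occupy positions 5–7 → average rank 6.
Group B values → pooled ranks: 148→6, 163→9, 151→8, 122→3
Rank sum = 6 + 9 + 8 + 3 = 26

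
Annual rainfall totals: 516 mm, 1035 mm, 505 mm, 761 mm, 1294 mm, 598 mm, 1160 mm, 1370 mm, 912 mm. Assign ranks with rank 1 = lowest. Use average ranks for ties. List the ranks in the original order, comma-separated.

Sorted (ascending): 505, 516, 598, 761, 912, 1035, 1160, 1294, 1370
No ties — each value takes its position as its rank.

2, 6, 1, 4, 8, 3, 7, 9, 5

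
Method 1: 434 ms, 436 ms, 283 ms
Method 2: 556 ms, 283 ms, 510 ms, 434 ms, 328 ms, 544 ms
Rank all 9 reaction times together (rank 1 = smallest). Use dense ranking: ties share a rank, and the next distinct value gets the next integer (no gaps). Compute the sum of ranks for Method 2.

Sorted (ascending): 283, 283, 328, 434, 434, 436, 510, 544, 556
The 2 values of 283 share dense rank 1.
The 2 values of 434 share dense rank 3.
Remaining distinct values take the next consecutive integers.
Method 2 values → pooled ranks: 556→7, 283→1, 510→5, 434→3, 328→2, 544→6
Rank sum = 7 + 1 + 5 + 3 + 2 + 6 = 24

24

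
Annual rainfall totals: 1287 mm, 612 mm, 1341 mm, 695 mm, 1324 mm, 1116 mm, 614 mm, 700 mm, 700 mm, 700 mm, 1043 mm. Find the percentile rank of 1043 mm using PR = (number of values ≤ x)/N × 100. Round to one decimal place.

63.6

N = 11.
Strictly below 1043: 6. Equal to 1043: 1.
PR = 7/11 × 100 = 63.6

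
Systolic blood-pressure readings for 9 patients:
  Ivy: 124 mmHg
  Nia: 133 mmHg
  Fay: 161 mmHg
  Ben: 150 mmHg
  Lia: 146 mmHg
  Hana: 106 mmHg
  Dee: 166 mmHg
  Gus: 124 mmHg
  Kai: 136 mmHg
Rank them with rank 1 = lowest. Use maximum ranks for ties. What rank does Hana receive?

Sorted (ascending): 106, 124, 124, 133, 136, 146, 150, 161, 166
The 2 values of 124 occupy positions 2–3 → each gets rank 3.
Hana has value 106 mmHg → rank 1.

1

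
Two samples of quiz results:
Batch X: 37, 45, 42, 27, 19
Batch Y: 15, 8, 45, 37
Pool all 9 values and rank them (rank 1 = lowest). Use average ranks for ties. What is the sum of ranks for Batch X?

Sorted (ascending): 8, 15, 19, 27, 37, 37, 42, 45, 45
The 2 values of 37 occupy positions 5–6 → average rank (5+6)/2 = 5.5.
The 2 values of 45 occupy positions 8–9 → average rank (8+9)/2 = 8.5.
Batch X values → pooled ranks: 37→5.5, 45→8.5, 42→7, 27→4, 19→3
Rank sum = 5.5 + 8.5 + 7 + 4 + 3 = 28

28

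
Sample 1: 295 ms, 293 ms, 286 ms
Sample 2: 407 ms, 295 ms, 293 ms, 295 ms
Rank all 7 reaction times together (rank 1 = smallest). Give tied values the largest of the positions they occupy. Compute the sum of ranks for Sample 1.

Sorted (ascending): 286, 293, 293, 295, 295, 295, 407
The 2 values of 293 occupy positions 2–3 → each gets rank 3.
The 3 values of 295 occupy positions 4–6 → each gets rank 6.
Sample 1 values → pooled ranks: 295→6, 293→3, 286→1
Rank sum = 6 + 3 + 1 = 10

10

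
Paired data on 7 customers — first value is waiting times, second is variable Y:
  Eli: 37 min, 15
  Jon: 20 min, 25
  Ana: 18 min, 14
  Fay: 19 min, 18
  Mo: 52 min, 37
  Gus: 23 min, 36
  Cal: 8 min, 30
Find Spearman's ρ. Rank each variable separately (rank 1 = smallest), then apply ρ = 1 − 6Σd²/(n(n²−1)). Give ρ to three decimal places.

0.393

Ranks of variable 1: 6, 4, 2, 3, 7, 5, 1
Ranks of variable 2: 2, 4, 1, 3, 7, 6, 5
d = r₁ − r₂: 4, 0, 1, 0, 0, -1, -4
d²: 16, 0, 1, 0, 0, 1, 16; Σd² = 34
ρ = 1 − 6·34/(7·48) = 1 − 204/336 = 0.393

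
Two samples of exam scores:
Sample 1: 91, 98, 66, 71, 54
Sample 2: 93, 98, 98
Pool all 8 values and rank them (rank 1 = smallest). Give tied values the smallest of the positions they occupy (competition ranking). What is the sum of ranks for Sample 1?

16

Sorted (ascending): 54, 66, 71, 91, 93, 98, 98, 98
The 3 values of 98 occupy positions 6–8 → each gets rank 6.
Sample 1 values → pooled ranks: 91→4, 98→6, 66→2, 71→3, 54→1
Rank sum = 4 + 6 + 2 + 3 + 1 = 16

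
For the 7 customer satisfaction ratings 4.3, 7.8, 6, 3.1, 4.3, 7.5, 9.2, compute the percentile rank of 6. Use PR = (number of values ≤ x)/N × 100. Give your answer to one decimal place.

N = 7.
Strictly below 6: 3. Equal to 6: 1.
PR = 4/7 × 100 = 57.1

57.1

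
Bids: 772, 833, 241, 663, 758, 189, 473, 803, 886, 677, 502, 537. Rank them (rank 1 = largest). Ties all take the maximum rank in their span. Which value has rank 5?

Sorted (descending): 886, 833, 803, 772, 758, 677, 663, 537, 502, 473, 241, 189
No ties — each value takes its position as its rank.
Rank 5 → value 758.

758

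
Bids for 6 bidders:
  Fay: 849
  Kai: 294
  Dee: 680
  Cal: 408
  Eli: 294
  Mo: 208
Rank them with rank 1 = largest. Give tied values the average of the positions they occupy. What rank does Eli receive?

Sorted (descending): 849, 680, 408, 294, 294, 208
The 2 values of 294 occupy positions 4–5 → average rank (4+5)/2 = 4.5.
Eli has value 294 → rank 4.5.

4.5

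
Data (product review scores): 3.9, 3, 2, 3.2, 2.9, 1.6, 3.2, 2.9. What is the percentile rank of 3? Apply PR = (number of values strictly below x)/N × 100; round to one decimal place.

N = 8.
Strictly below 3: 4. Equal to 3: 1.
PR = 4/8 × 100 = 50.0

50.0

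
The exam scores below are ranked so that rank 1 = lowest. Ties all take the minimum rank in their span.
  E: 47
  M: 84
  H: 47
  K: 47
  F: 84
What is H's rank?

1

Sorted (ascending): 47, 47, 47, 84, 84
The 3 values of 47 occupy positions 1–3 → each gets rank 1.
The 2 values of 84 occupy positions 4–5 → each gets rank 4.
H has value 47 → rank 1.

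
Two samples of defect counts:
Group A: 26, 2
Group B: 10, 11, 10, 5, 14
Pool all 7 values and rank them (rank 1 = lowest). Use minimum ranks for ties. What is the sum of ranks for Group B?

Sorted (ascending): 2, 5, 10, 10, 11, 14, 26
The 2 values of 10 occupy positions 3–4 → each gets rank 3.
Group B values → pooled ranks: 10→3, 11→5, 10→3, 5→2, 14→6
Rank sum = 3 + 5 + 3 + 2 + 6 = 19

19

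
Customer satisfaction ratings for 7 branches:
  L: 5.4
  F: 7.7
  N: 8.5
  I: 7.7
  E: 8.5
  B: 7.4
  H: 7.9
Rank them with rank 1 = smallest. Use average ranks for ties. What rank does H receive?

Sorted (ascending): 5.4, 7.4, 7.7, 7.7, 7.9, 8.5, 8.5
The 2 values of 7.7 occupy positions 3–4 → average rank (3+4)/2 = 3.5.
The 2 values of 8.5 occupy positions 6–7 → average rank (6+7)/2 = 6.5.
H has value 7.9 → rank 5.

5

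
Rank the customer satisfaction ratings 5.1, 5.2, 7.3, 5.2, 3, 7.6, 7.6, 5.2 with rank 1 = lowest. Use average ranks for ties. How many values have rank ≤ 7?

Sorted (ascending): 3, 5.1, 5.2, 5.2, 5.2, 7.3, 7.6, 7.6
The 3 values of 5.2 occupy positions 3–5 → average rank 4.
The 2 values of 7.6 occupy positions 7–8 → average rank (7+8)/2 = 7.5.
Ranks ≤ 7: {1, 2, 4, 4, 4, 6} → 6 values.

6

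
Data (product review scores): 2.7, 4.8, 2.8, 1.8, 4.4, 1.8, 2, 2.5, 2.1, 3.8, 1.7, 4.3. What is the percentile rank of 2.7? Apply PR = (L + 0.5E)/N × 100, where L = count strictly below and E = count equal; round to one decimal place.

54.2

N = 12.
Strictly below 2.7: 6. Equal to 2.7: 1.
PR = (6 + 0.5·1)/12 × 100 = 54.2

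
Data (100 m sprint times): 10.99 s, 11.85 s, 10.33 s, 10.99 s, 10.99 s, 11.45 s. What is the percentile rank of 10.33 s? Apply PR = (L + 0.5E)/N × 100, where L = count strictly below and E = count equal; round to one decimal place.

N = 6.
Strictly below 10.33: 0. Equal to 10.33: 1.
PR = (0 + 0.5·1)/6 × 100 = 8.3

8.3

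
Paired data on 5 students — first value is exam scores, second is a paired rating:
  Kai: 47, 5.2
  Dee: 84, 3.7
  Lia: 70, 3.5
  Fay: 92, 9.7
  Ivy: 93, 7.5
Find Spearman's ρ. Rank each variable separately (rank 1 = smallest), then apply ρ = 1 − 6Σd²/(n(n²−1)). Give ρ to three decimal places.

0.600

Ranks of variable 1: 1, 3, 2, 4, 5
Ranks of variable 2: 3, 2, 1, 5, 4
d = r₁ − r₂: -2, 1, 1, -1, 1
d²: 4, 1, 1, 1, 1; Σd² = 8
ρ = 1 − 6·8/(5·24) = 1 − 48/120 = 0.600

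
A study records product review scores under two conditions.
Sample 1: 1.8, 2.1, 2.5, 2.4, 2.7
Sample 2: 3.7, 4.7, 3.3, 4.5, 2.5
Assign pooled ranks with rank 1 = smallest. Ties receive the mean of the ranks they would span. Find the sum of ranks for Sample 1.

Sorted (ascending): 1.8, 2.1, 2.4, 2.5, 2.5, 2.7, 3.3, 3.7, 4.5, 4.7
The 2 values of 2.5 occupy positions 4–5 → average rank (4+5)/2 = 4.5.
Sample 1 values → pooled ranks: 1.8→1, 2.1→2, 2.5→4.5, 2.4→3, 2.7→6
Rank sum = 1 + 2 + 4.5 + 3 + 6 = 16.5

16.5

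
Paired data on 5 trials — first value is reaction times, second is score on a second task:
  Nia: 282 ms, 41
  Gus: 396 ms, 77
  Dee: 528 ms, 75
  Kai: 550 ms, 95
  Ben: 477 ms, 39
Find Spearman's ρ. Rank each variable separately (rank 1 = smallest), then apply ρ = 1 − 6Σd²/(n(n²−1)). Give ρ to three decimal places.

Ranks of variable 1: 1, 2, 4, 5, 3
Ranks of variable 2: 2, 4, 3, 5, 1
d = r₁ − r₂: -1, -2, 1, 0, 2
d²: 1, 4, 1, 0, 4; Σd² = 10
ρ = 1 − 6·10/(5·24) = 1 − 60/120 = 0.500

0.500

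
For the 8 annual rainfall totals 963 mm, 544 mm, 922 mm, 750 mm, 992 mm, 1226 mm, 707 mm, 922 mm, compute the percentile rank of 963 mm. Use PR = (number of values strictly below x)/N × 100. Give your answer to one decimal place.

62.5

N = 8.
Strictly below 963: 5. Equal to 963: 1.
PR = 5/8 × 100 = 62.5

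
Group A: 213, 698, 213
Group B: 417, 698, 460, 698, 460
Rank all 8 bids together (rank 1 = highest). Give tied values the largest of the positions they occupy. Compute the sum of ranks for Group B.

22

Sorted (descending): 698, 698, 698, 460, 460, 417, 213, 213
The 3 values of 698 occupy positions 1–3 → each gets rank 3.
The 2 values of 460 occupy positions 4–5 → each gets rank 5.
The 2 values of 213 occupy positions 7–8 → each gets rank 8.
Group B values → pooled ranks: 417→6, 698→3, 460→5, 698→3, 460→5
Rank sum = 6 + 3 + 5 + 3 + 5 = 22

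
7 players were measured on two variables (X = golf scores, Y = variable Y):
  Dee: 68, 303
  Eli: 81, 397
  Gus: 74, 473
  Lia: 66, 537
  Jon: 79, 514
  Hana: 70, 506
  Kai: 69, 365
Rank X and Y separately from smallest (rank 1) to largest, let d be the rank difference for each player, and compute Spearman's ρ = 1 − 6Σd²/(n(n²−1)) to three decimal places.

Ranks of variable 1: 2, 7, 5, 1, 6, 4, 3
Ranks of variable 2: 1, 3, 4, 7, 6, 5, 2
d = r₁ − r₂: 1, 4, 1, -6, 0, -1, 1
d²: 1, 16, 1, 36, 0, 1, 1; Σd² = 56
ρ = 1 − 6·56/(7·48) = 1 − 336/336 = 0.000

0.000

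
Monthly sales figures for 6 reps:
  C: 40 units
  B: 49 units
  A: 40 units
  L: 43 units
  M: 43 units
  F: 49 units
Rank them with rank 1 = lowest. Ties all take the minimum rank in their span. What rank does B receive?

Sorted (ascending): 40, 40, 43, 43, 49, 49
The 2 values of 40 occupy positions 1–2 → each gets rank 1.
The 2 values of 43 occupy positions 3–4 → each gets rank 3.
The 2 values of 49 occupy positions 5–6 → each gets rank 5.
B has value 49 units → rank 5.

5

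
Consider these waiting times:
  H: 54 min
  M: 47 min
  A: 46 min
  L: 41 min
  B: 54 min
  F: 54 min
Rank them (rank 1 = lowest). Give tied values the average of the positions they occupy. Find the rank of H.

5

Sorted (ascending): 41, 46, 47, 54, 54, 54
The 3 values of 54 occupy positions 4–6 → average rank 5.
H has value 54 min → rank 5.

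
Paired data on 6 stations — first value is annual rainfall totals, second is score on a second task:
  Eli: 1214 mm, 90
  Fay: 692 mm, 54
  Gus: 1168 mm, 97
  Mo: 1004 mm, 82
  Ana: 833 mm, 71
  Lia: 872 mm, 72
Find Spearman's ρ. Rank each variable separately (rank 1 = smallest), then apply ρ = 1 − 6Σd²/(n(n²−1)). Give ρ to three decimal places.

0.943

Ranks of variable 1: 6, 1, 5, 4, 2, 3
Ranks of variable 2: 5, 1, 6, 4, 2, 3
d = r₁ − r₂: 1, 0, -1, 0, 0, 0
d²: 1, 0, 1, 0, 0, 0; Σd² = 2
ρ = 1 − 6·2/(6·35) = 1 − 12/210 = 0.943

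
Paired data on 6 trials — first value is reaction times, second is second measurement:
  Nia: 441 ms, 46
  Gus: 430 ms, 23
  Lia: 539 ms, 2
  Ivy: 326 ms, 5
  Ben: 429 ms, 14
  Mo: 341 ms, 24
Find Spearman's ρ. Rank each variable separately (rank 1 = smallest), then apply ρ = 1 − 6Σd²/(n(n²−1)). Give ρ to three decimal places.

Ranks of variable 1: 5, 4, 6, 1, 3, 2
Ranks of variable 2: 6, 4, 1, 2, 3, 5
d = r₁ − r₂: -1, 0, 5, -1, 0, -3
d²: 1, 0, 25, 1, 0, 9; Σd² = 36
ρ = 1 − 6·36/(6·35) = 1 − 216/210 = -0.029

-0.029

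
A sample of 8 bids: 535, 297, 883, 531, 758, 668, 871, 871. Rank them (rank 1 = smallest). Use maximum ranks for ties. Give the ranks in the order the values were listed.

Sorted (ascending): 297, 531, 535, 668, 758, 871, 871, 883
The 2 values of 871 occupy positions 6–7 → each gets rank 7.

3, 1, 8, 2, 5, 4, 7, 7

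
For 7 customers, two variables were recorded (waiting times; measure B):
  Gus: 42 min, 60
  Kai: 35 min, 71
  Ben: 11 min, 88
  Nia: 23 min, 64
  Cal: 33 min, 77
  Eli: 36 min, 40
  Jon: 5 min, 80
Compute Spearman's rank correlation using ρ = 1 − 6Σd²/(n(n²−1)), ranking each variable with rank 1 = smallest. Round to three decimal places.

-0.821

Ranks of variable 1: 7, 5, 2, 3, 4, 6, 1
Ranks of variable 2: 2, 4, 7, 3, 5, 1, 6
d = r₁ − r₂: 5, 1, -5, 0, -1, 5, -5
d²: 25, 1, 25, 0, 1, 25, 25; Σd² = 102
ρ = 1 − 6·102/(7·48) = 1 − 612/336 = -0.821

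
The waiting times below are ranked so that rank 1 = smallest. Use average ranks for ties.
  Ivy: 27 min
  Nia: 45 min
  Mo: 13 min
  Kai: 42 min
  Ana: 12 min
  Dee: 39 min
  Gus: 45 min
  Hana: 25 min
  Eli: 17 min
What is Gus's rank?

Sorted (ascending): 12, 13, 17, 25, 27, 39, 42, 45, 45
The 2 values of 45 occupy positions 8–9 → average rank (8+9)/2 = 8.5.
Gus has value 45 min → rank 8.5.

8.5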